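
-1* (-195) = 195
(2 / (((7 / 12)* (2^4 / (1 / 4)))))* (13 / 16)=0.04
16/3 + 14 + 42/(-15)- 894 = -13162/15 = -877.47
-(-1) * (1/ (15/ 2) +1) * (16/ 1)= 18.13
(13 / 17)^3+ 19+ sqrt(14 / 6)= sqrt(21) / 3+ 95544 / 4913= 20.97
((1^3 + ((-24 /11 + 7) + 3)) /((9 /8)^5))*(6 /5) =6356992 /1082565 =5.87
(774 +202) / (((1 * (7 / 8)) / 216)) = 1686528 / 7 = 240932.57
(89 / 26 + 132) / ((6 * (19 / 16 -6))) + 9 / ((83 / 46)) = 10610 / 35607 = 0.30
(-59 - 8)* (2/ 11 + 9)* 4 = -27068/ 11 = -2460.73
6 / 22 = 3 / 11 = 0.27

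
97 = 97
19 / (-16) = -19 / 16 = -1.19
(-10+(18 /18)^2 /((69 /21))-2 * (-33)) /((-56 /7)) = -1295 /184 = -7.04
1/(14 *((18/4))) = 1/63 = 0.02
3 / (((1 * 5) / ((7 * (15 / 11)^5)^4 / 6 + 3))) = 798406250392032962105556243 / 6727499949325600092010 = 118678.00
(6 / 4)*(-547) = -1641 / 2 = -820.50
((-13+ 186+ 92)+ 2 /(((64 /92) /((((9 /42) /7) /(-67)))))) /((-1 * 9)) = -13919851 /472752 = -29.44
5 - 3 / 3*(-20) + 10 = 35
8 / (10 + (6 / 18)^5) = 1944 / 2431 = 0.80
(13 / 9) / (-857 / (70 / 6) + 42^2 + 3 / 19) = 8645 / 10118844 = 0.00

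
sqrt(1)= 1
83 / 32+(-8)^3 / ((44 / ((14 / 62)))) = -0.03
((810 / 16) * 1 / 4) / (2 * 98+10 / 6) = 1215 / 18976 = 0.06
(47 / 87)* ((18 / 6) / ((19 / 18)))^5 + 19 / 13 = 101.64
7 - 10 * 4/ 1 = -33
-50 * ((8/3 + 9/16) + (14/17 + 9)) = -266275/408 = -652.63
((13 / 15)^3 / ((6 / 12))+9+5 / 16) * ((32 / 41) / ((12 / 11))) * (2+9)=69354659 / 830250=83.53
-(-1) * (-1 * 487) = -487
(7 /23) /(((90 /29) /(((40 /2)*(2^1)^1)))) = 812 /207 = 3.92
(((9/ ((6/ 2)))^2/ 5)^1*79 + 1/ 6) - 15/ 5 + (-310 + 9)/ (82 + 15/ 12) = 452051/ 3330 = 135.75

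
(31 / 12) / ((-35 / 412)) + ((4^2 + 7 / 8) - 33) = -46.53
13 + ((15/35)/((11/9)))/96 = 13.00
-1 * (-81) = 81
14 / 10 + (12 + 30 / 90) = 206 / 15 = 13.73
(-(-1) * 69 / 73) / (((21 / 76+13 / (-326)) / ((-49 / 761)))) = -41883828 / 162714737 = -0.26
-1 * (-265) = 265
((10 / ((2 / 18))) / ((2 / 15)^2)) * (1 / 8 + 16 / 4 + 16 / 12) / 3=147375 / 16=9210.94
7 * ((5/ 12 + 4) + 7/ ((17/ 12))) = 13363/ 204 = 65.50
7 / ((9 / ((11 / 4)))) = 77 / 36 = 2.14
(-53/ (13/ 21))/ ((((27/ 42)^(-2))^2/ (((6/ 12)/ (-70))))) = 1043199/ 9988160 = 0.10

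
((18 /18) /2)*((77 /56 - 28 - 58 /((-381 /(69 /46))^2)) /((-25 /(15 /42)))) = 0.19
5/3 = 1.67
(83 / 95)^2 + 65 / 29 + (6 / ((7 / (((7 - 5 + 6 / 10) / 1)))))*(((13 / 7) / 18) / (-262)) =30278794379 / 10080076650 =3.00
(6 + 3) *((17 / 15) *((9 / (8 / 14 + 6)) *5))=3213 / 46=69.85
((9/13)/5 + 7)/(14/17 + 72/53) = 209032/63895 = 3.27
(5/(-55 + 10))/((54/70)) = -35/243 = -0.14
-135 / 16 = -8.44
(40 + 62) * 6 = 612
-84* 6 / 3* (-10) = 1680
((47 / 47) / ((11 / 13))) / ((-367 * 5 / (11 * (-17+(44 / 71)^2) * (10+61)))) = 1088893 / 130285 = 8.36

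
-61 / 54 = -1.13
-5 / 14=-0.36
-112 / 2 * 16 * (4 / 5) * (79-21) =-207872 / 5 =-41574.40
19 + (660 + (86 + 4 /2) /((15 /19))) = 11857 /15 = 790.47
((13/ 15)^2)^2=28561/ 50625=0.56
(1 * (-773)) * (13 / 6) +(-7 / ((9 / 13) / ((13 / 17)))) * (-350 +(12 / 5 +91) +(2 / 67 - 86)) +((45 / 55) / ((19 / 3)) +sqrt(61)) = sqrt(61) +20868776219 / 21424590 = 981.87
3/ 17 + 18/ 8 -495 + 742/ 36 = -288841/ 612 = -471.96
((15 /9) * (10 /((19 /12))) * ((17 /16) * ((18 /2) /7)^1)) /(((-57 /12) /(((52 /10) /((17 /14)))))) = -4680 /361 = -12.96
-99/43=-2.30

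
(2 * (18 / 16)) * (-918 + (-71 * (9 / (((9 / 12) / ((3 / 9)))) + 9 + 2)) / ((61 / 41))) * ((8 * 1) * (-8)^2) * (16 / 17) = -1836988416 / 1037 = -1771444.95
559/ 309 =1.81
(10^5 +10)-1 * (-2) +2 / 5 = 500062 / 5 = 100012.40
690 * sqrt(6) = 1690.15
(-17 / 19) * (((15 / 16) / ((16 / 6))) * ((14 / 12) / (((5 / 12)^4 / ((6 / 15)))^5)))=-171081539662968577327104 / 1132488250732421875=-151066.94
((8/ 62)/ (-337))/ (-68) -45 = -45.00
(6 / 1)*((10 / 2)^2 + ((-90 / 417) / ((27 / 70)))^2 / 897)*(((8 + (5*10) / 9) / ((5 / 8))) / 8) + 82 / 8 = 7023336550691 / 16845670764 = 416.92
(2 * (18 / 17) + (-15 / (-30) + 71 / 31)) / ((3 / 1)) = 5173 / 3162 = 1.64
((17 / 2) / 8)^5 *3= 4259571 / 1048576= 4.06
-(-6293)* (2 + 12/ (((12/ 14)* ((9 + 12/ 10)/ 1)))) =1082396/ 51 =21223.45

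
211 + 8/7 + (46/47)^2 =3295177/15463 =213.10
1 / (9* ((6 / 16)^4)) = 4096 / 729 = 5.62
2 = 2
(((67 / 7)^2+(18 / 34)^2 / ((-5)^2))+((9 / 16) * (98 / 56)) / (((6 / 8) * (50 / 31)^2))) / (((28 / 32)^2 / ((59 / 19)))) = 3078913438919 / 8239931875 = 373.66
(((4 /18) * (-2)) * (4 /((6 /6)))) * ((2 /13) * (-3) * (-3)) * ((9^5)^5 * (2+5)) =-160809149242974979884535776 /13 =-12369934557151921529579680.00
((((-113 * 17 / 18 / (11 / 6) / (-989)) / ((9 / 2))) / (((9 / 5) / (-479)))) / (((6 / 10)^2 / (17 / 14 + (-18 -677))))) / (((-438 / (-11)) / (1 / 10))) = 223437609175 / 13263166476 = 16.85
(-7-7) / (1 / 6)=-84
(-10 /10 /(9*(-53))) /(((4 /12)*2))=1 /318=0.00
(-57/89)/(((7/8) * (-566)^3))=57/14120411501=0.00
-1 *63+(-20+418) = 335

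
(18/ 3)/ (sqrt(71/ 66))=6 * sqrt(4686)/ 71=5.78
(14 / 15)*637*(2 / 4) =4459 / 15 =297.27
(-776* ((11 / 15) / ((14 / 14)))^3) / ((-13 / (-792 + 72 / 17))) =-512296576 / 27625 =-18544.67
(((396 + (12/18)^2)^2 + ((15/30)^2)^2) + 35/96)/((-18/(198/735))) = -896238365/381024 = -2352.18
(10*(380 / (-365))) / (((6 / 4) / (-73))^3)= 32400320 / 27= 1200011.85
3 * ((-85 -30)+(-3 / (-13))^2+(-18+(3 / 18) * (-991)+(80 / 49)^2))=-719301487 / 811538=-886.34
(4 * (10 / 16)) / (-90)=-0.03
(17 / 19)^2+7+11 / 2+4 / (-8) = 4621 / 361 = 12.80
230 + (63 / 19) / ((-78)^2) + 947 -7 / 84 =22674487 / 19266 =1176.92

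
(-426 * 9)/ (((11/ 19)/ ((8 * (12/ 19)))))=-368064/ 11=-33460.36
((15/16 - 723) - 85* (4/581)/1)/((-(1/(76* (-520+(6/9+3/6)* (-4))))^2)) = 6008131043768788/5229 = 1149001920781.94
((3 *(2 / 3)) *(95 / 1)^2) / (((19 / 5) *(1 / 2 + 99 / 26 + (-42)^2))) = 2.69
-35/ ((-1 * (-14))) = -5/ 2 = -2.50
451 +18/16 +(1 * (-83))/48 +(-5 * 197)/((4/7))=-1273.35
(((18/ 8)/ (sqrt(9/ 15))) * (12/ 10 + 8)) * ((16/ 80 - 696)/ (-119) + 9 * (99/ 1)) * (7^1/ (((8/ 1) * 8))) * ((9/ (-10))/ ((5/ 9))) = -372803067 * sqrt(15)/ 340000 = -4246.65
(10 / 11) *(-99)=-90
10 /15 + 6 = 20 /3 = 6.67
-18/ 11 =-1.64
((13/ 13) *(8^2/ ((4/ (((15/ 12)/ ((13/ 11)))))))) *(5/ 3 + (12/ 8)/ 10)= 1199/ 39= 30.74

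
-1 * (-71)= 71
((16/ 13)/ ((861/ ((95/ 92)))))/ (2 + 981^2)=380/ 247749768357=0.00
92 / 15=6.13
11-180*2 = -349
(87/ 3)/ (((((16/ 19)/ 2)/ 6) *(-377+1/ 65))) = -35815/ 32672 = -1.10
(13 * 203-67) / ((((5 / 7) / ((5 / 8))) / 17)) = 76517 / 2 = 38258.50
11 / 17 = 0.65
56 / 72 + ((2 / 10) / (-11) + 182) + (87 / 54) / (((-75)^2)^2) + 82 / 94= 183.63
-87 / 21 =-29 / 7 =-4.14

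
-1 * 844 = -844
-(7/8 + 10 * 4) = -327/8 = -40.88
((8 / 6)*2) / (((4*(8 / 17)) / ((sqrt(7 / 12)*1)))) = 1.08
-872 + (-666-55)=-1593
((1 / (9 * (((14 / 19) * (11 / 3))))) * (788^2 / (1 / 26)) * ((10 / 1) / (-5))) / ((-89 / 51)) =5214687712 / 6853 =760935.02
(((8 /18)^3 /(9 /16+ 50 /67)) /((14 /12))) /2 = 68608 /2386503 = 0.03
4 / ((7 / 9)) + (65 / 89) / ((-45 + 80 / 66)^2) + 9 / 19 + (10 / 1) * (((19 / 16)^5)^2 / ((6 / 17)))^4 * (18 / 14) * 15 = 2083479505257667009611281454972268714313544185340224189802438792079 / 173387540191581032847189512079683127736847322111541499658240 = 12016316.18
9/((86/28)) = 126/43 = 2.93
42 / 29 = 1.45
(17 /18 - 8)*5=-635 /18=-35.28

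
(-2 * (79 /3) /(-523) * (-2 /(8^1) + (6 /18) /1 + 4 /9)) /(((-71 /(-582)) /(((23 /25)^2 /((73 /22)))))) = 1694457886 /15247738125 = 0.11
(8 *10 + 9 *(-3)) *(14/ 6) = 371/ 3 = 123.67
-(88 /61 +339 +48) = -23695 /61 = -388.44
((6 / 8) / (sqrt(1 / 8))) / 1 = 3* sqrt(2) / 2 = 2.12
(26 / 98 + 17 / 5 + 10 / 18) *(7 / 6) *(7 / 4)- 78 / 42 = 51109 / 7560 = 6.76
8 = 8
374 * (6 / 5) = 2244 / 5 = 448.80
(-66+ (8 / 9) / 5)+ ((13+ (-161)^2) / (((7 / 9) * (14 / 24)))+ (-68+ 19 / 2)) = 251530219 / 4410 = 57036.33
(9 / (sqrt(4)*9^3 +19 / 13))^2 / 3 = 4563 / 359974729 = 0.00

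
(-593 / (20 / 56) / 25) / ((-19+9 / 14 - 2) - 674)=116228 / 1215125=0.10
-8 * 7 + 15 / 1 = -41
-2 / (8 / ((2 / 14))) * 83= -83 / 28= -2.96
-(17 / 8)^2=-289 / 64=-4.52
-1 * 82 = -82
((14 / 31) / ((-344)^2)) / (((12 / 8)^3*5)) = 7 / 30952260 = 0.00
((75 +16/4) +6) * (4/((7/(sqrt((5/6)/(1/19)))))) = 170 * sqrt(570)/21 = 193.27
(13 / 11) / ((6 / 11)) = 13 / 6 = 2.17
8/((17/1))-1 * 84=-1420/17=-83.53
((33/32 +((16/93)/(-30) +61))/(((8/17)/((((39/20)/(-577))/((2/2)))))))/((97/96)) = -611908999/1388031200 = -0.44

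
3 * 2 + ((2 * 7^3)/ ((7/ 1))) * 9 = 888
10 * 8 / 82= 40 / 41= 0.98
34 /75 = 0.45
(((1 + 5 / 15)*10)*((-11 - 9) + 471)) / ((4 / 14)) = 63140 / 3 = 21046.67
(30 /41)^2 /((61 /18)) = 16200 /102541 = 0.16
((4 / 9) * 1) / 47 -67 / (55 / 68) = -1926968 / 23265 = -82.83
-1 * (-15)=15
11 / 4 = 2.75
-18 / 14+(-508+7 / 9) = -32036 / 63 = -508.51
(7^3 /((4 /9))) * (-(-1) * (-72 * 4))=-222264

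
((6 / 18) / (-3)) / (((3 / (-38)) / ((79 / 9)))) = 3002 / 243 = 12.35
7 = 7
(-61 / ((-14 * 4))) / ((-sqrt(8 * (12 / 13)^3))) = -793 * sqrt(78) / 16128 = -0.43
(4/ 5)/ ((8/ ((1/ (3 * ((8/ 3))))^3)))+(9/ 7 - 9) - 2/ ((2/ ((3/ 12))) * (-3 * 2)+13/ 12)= -154794139/ 20177920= -7.67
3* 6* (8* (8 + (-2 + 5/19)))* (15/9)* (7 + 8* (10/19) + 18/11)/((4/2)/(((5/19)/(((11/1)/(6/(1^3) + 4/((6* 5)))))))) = 1416.75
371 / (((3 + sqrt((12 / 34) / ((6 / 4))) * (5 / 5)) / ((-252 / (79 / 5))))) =-23840460 / 11771 + 934920 * sqrt(17) / 11771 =-1697.87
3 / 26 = 0.12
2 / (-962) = -1 / 481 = -0.00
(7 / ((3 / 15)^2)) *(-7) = -1225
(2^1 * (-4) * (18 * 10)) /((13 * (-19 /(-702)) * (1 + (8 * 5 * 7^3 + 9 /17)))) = -660960 /2216027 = -0.30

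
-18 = -18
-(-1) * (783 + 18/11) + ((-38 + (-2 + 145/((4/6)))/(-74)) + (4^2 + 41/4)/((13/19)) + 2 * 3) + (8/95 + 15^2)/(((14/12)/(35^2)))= 23838090988/100529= 237126.51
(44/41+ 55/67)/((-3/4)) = -20812/8241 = -2.53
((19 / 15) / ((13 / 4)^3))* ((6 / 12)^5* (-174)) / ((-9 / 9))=2204 / 10985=0.20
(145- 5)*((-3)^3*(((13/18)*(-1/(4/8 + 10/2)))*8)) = 43680/11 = 3970.91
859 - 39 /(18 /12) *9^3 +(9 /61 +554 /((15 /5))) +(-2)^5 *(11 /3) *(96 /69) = -76071076 /4209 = -18073.43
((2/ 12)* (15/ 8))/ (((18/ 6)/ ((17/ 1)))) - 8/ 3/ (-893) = 76033/ 42864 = 1.77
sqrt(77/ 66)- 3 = -3+sqrt(42)/ 6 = -1.92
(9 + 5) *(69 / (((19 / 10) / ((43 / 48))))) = 455.46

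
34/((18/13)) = 221/9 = 24.56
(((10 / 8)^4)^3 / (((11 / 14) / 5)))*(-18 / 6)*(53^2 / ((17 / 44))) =-72008056640625 / 35651584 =-2019771.59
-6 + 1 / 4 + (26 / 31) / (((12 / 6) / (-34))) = -20.01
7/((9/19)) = 133/9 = 14.78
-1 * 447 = -447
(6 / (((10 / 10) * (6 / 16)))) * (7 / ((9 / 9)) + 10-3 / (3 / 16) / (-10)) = 1488 / 5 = 297.60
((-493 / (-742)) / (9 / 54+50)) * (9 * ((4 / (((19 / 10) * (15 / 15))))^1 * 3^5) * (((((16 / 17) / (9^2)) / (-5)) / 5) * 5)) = -300672 / 2121749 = -0.14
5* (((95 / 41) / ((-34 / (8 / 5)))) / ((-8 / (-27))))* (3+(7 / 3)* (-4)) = 16245 / 1394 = 11.65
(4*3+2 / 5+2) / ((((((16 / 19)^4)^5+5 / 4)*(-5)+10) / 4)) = 43303649423092943838745652352 / 2698355427354483947031052475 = 16.05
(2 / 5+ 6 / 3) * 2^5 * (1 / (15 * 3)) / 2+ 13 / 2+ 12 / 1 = 2903 / 150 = 19.35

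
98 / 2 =49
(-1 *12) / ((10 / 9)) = -54 / 5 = -10.80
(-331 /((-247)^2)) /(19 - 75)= 331 /3416504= 0.00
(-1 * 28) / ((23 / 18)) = -21.91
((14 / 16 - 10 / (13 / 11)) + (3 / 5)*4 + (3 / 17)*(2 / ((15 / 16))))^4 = 3268992155912064481 / 6106734799360000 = 535.31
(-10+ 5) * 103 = -515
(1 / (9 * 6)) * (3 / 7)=1 / 126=0.01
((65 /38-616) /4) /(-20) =23343 /3040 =7.68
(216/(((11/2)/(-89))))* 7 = -269136/11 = -24466.91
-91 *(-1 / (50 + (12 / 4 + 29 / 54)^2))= 265356 / 182281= 1.46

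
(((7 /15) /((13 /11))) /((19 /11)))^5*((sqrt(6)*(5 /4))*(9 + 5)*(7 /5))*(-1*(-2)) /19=21360584468181343*sqrt(6) /13264615404607246875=0.00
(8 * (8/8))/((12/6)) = 4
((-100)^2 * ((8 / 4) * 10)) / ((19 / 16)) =3200000 / 19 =168421.05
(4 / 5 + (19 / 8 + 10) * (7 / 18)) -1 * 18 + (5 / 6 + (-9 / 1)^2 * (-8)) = -158293 / 240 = -659.55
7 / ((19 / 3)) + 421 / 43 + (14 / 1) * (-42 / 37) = -151022 / 30229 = -5.00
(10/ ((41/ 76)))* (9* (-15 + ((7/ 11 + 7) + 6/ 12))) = -516420/ 451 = -1145.06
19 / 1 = 19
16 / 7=2.29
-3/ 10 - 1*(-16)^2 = -256.30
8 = 8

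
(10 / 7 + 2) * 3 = 72 / 7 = 10.29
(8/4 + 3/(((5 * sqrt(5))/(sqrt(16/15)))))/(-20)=-1/10 - sqrt(3)/125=-0.11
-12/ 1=-12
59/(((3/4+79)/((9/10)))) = 1062/1595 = 0.67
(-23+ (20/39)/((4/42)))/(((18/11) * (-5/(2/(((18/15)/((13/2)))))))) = 2519/108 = 23.32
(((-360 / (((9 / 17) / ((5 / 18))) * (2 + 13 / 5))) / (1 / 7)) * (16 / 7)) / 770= -13600 / 15939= -0.85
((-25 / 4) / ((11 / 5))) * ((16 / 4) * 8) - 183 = -3013 / 11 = -273.91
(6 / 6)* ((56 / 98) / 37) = 4 / 259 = 0.02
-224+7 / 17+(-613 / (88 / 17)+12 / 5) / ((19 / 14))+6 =-21536651 / 71060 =-303.08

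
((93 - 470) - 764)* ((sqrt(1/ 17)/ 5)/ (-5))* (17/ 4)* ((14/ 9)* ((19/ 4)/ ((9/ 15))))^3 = 13421794085* sqrt(17)/ 629856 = 87860.52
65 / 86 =0.76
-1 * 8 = -8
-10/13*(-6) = 60/13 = 4.62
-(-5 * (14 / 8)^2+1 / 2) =237 / 16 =14.81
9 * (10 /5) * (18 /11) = 324 /11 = 29.45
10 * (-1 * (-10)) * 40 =4000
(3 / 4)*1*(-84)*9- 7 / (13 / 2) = -7385 / 13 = -568.08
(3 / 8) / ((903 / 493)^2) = 243049 / 2174424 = 0.11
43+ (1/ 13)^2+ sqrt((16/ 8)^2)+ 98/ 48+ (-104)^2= 44060521/ 4056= 10863.05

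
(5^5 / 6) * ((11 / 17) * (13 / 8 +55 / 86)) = 26778125 / 35088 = 763.17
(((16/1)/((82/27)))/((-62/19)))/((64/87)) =-44631/20336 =-2.19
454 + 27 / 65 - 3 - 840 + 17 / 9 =-386.70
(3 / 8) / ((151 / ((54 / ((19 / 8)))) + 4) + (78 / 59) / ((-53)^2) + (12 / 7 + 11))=187938954 / 11705319209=0.02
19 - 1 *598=-579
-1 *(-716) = 716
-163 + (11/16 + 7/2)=-158.81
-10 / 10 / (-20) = 1 / 20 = 0.05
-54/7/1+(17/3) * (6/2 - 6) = -173/7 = -24.71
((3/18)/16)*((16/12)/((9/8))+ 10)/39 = 151/50544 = 0.00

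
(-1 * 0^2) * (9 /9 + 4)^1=0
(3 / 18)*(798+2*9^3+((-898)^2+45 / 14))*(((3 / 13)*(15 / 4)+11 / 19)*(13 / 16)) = 16155473695 / 102144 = 158163.71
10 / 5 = 2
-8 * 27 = -216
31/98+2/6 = 191/294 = 0.65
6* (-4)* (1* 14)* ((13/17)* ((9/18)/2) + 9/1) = -52500/17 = -3088.24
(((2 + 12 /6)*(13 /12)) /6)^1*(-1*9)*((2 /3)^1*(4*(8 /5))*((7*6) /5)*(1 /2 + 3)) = -20384 /25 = -815.36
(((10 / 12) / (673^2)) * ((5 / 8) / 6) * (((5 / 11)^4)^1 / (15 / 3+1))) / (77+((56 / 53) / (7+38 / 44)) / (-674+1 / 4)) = 5014296875 / 283154993334001495872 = 0.00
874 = 874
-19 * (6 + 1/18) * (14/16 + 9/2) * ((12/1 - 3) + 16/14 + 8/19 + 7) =-684302/63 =-10861.94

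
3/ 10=0.30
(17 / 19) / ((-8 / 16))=-34 / 19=-1.79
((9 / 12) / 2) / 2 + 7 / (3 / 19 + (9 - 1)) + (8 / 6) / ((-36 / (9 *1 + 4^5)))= -2491829 / 66960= -37.21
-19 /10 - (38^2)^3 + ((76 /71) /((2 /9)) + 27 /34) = -18171001055044 /6035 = -3010936380.29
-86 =-86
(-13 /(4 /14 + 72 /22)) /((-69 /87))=29029 /6302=4.61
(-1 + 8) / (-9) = -7 / 9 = -0.78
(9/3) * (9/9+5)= 18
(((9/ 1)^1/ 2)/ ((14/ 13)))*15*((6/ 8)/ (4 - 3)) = 47.01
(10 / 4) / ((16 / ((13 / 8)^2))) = 0.41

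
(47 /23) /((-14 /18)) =-2.63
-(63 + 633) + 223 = -473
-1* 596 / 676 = -149 / 169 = -0.88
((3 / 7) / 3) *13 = 13 / 7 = 1.86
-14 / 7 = -2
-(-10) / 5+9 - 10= 1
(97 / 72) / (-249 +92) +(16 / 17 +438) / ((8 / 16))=168699247 / 192168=877.87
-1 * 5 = -5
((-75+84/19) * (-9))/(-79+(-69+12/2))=-12069/2698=-4.47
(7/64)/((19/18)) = 63/608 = 0.10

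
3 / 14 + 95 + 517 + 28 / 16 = 17191 / 28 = 613.96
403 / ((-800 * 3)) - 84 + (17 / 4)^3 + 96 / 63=-65839 / 11200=-5.88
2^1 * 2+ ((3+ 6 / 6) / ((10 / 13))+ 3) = 61 / 5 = 12.20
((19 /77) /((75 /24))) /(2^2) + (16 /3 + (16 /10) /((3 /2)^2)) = 105062 /17325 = 6.06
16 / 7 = 2.29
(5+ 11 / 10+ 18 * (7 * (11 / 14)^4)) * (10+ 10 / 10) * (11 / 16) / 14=89846977 / 3073280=29.23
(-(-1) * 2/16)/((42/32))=0.10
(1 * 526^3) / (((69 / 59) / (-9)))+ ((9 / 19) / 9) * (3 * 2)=-489422689950 / 437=-1119960388.90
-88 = -88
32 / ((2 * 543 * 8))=2 / 543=0.00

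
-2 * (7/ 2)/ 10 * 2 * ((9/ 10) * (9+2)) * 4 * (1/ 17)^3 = -1386/ 122825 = -0.01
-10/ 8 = -5/ 4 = -1.25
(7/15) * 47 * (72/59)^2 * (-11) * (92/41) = -575334144/713605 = -806.24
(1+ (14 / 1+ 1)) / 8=2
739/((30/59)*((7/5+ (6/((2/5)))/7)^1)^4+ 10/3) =39257250375/4432658518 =8.86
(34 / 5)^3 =39304 / 125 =314.43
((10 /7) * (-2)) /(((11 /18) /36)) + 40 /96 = -155135 /924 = -167.90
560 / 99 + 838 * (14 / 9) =43204 / 33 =1309.21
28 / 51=0.55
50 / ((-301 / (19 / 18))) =-475 / 2709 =-0.18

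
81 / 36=9 / 4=2.25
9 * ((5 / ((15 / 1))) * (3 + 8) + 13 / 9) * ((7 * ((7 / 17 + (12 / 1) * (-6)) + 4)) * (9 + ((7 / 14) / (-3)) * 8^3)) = 28241654 / 17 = 1661273.76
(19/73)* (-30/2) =-285/73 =-3.90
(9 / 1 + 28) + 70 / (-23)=781 / 23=33.96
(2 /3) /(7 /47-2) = -94 /261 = -0.36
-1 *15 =-15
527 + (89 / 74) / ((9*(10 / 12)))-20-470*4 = -761926 / 555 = -1372.84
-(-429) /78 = 11 /2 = 5.50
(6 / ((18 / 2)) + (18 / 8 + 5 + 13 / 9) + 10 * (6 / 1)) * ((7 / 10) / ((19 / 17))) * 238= 35360017 / 3420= 10339.19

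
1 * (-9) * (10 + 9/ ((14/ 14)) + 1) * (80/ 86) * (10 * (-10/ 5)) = 144000/ 43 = 3348.84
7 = 7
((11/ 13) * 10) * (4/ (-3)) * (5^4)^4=-67138671875000/ 39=-1721504407051.28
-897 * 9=-8073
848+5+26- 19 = 860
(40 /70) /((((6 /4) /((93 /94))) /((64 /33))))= 7936 /10857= 0.73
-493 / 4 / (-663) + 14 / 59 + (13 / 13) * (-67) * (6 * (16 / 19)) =-59126123 / 174876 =-338.10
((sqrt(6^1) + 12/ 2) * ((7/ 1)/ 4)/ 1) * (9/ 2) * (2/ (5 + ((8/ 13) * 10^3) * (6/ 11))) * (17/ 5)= 153153 * sqrt(6)/ 974300 + 459459/ 487150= 1.33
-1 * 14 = -14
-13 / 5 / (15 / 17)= -221 / 75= -2.95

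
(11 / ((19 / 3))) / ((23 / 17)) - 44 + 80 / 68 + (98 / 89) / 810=-11123086934 / 267778305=-41.54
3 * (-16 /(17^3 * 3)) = -16 /4913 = -0.00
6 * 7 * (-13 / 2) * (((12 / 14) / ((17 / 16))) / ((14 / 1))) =-1872 / 119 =-15.73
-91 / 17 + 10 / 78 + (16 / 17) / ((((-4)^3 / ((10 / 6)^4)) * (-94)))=-5.22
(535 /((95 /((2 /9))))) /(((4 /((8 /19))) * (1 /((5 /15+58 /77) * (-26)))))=-2793128 /750519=-3.72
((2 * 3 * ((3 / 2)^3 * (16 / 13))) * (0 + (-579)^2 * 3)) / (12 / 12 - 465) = -81463563 / 1508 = -54020.93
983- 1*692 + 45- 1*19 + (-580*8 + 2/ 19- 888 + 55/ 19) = -5208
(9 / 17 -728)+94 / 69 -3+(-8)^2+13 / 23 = -779509 / 1173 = -664.54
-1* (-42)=42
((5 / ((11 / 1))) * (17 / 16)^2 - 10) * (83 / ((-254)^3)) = 2217345 / 46145972224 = 0.00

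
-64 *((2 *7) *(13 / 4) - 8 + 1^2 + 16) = -3488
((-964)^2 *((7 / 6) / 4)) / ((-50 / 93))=-12603577 / 25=-504143.08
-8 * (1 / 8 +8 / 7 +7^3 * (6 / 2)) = -57695 / 7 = -8242.14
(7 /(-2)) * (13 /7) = -13 /2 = -6.50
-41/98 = -0.42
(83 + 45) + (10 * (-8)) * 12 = -832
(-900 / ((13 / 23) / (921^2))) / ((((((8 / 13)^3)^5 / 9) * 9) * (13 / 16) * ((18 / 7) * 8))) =-1034067110245950089816325 / 8796093022208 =-117559819755.79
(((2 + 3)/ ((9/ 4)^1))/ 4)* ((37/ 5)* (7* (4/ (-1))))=-1036/ 9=-115.11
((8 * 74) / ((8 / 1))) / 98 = 37 / 49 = 0.76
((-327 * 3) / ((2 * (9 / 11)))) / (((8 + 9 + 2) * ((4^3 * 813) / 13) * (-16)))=0.00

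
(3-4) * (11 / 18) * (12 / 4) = -11 / 6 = -1.83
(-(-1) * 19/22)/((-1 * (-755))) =0.00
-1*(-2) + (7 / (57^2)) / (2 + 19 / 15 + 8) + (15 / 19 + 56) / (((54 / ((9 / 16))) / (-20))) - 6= -7726643 / 488072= -15.83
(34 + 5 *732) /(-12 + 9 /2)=-492.53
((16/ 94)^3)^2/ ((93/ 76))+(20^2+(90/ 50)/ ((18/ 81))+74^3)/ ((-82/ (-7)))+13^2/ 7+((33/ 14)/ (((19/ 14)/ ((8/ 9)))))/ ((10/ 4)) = 3788458445829216174179/ 109329053811608820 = 34651.89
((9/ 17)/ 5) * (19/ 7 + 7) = 36/ 35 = 1.03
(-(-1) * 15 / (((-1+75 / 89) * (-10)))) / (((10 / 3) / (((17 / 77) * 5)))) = 13617 / 4312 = 3.16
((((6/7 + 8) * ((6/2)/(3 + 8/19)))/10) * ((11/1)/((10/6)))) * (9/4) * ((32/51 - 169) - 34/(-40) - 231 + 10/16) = -141995040363/30940000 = -4589.37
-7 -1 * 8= -15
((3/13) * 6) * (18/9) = 36/13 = 2.77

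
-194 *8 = -1552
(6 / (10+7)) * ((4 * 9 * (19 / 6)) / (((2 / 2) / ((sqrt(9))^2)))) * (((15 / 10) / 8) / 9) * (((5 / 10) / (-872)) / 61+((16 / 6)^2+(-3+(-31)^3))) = -1625619223329 / 7234112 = -224715.79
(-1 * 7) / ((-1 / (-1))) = -7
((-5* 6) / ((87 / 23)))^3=-12167000 / 24389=-498.87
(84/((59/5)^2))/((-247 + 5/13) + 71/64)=-582400/237010847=-0.00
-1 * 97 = -97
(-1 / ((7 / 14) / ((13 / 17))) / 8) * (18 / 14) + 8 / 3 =3457 / 1428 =2.42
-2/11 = -0.18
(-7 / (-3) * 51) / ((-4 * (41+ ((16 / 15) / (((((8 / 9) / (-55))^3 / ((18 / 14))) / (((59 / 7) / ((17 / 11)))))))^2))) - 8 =-17844857118607473565704 / 2230607139823291866401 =-8.00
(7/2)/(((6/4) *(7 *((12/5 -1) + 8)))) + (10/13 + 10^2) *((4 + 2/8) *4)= 3140135/1833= 1713.11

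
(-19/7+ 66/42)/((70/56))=-32/35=-0.91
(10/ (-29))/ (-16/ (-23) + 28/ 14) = -115/ 899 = -0.13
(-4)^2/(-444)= -4/111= -0.04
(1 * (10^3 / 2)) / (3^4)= 500 / 81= 6.17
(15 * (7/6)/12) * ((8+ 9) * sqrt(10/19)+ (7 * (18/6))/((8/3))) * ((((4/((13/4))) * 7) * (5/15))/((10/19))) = 160.80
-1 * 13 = -13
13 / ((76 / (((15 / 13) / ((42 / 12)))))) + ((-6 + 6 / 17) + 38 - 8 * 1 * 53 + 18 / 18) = -1766251 / 4522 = -390.59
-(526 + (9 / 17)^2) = -152095 / 289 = -526.28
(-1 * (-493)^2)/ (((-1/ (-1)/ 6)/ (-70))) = 102080580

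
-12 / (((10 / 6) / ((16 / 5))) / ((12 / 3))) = -2304 / 25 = -92.16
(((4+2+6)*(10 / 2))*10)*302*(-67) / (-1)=12140400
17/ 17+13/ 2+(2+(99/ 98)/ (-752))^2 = 62428480969/ 5431100416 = 11.49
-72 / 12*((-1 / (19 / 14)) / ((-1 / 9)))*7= -5292 / 19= -278.53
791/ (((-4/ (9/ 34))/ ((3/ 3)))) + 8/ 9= -62983/ 1224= -51.46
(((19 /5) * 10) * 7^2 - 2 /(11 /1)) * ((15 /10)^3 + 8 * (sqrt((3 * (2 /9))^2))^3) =3176960 /297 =10696.84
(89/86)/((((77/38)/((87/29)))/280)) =202920/473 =429.01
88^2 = 7744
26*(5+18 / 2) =364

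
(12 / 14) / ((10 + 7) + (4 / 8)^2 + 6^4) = 8 / 12257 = 0.00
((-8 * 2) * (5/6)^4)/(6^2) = -0.21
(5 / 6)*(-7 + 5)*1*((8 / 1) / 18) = -0.74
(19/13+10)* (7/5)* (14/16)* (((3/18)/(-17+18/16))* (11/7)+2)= 551747/19812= 27.85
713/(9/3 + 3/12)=2852/13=219.38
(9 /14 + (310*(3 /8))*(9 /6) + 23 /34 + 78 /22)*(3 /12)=1876999 /41888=44.81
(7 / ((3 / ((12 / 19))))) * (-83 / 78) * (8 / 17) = -9296 / 12597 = -0.74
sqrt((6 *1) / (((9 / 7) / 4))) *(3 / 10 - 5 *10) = -497 *sqrt(42) / 15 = -214.73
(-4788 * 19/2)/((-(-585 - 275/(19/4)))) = -123462/1745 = -70.75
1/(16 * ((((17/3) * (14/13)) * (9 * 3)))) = 13/34272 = 0.00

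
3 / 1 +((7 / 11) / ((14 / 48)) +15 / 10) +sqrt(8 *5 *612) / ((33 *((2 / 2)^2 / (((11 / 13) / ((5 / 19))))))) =147 / 22 +76 *sqrt(170) / 65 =21.93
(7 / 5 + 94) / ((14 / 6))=1431 / 35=40.89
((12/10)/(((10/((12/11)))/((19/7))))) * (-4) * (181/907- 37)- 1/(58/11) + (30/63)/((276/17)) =546526838399/10481087925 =52.14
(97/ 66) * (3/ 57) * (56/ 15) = 2716/ 9405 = 0.29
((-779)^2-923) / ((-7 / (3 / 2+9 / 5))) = -9997647 / 35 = -285647.06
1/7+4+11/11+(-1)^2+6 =85/7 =12.14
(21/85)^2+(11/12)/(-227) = 1121809/19680900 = 0.06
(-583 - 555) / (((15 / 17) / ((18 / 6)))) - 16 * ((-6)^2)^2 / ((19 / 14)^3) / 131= -17667439954 / 4492645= -3932.53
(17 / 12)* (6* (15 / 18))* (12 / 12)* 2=85 / 6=14.17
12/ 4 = 3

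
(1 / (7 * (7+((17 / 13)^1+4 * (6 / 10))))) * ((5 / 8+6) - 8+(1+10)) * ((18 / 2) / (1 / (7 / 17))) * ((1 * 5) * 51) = 225225 / 1856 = 121.35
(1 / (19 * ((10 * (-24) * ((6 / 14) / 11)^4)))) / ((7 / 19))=-5021863 / 19440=-258.33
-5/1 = -5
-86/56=-43/28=-1.54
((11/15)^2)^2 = 14641/50625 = 0.29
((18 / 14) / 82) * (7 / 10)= 0.01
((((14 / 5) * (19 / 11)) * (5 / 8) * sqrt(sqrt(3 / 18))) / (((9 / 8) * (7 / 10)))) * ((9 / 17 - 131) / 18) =-17.78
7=7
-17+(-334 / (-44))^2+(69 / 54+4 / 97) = 17721379 / 422532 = 41.94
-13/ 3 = -4.33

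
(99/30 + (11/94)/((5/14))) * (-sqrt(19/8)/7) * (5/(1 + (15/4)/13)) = -3.10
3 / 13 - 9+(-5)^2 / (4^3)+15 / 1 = 5509 / 832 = 6.62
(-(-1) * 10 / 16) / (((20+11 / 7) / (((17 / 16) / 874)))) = 595 / 16892672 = 0.00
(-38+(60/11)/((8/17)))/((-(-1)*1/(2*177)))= -102837/11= -9348.82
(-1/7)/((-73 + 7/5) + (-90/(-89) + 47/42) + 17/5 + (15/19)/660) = 1116060/516155029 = 0.00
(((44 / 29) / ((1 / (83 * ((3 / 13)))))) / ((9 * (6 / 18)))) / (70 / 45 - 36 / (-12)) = 32868 / 15457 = 2.13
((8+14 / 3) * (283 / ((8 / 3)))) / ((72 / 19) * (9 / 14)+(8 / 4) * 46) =715141 / 50240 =14.23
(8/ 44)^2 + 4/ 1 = 488/ 121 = 4.03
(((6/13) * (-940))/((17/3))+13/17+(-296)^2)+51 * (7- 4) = 19380198/221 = 87693.20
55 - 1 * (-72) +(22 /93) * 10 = 12031 /93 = 129.37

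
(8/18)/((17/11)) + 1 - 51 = -7606/153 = -49.71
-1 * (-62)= 62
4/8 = 1/2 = 0.50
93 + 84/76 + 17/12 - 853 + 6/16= -345239/456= -757.10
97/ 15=6.47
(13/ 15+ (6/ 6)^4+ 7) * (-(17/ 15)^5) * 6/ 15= -6.63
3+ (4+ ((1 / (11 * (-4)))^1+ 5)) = 527 / 44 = 11.98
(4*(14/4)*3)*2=84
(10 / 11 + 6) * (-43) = -297.09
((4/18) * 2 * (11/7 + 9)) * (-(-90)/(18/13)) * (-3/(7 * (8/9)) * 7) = -7215/7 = -1030.71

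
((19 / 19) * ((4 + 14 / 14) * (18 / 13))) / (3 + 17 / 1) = 9 / 26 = 0.35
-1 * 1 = -1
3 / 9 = 1 / 3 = 0.33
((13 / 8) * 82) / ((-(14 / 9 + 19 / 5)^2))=-1079325 / 232324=-4.65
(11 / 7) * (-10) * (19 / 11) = -190 / 7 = -27.14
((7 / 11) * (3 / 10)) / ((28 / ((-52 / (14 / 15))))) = -0.38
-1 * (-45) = 45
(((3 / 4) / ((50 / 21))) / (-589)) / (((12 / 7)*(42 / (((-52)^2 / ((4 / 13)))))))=-15379 / 235600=-0.07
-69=-69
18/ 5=3.60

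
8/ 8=1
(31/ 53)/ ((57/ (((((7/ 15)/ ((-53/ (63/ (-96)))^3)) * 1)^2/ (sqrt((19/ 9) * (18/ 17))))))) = 4825138437 * sqrt(646)/ 22767123499408674940518400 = 0.00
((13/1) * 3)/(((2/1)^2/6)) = 117/2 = 58.50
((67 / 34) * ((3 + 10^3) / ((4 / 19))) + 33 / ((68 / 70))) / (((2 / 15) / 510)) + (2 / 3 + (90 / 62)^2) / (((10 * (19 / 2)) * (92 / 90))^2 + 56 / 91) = 687920747856325119 / 19087451192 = 36040471.88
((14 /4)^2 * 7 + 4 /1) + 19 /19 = 363 /4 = 90.75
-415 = -415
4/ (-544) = -1/ 136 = -0.01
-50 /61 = -0.82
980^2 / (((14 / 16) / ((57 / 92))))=15640800 / 23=680034.78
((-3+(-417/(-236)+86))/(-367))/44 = -20005/3810928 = -0.01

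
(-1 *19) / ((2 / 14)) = -133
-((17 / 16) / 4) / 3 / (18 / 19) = -323 / 3456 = -0.09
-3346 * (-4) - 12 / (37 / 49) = 494620 / 37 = 13368.11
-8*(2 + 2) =-32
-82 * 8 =-656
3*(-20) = -60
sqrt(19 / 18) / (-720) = -0.00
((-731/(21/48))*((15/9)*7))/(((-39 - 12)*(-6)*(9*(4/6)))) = -860/81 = -10.62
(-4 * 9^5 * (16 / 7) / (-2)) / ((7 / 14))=3779136 / 7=539876.57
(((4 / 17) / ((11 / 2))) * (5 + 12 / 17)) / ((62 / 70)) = 27160 / 98549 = 0.28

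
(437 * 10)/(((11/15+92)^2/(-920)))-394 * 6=-5478648684/1934881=-2831.52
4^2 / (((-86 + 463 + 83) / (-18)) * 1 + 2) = -36 / 53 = -0.68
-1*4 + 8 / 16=-7 / 2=-3.50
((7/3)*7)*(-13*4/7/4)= -91/3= -30.33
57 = 57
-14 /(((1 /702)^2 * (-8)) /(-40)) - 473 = -34496753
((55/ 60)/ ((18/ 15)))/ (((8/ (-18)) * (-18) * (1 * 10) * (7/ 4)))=11/ 2016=0.01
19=19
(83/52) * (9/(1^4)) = 747/52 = 14.37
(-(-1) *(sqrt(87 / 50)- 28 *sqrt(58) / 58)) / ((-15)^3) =-sqrt(174) / 33750+14 *sqrt(58) / 97875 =0.00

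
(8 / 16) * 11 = 11 / 2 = 5.50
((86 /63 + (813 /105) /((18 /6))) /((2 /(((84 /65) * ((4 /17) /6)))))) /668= 1243 /8304075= 0.00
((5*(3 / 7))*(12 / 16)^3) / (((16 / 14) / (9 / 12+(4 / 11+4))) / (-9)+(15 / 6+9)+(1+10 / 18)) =820125 / 11821472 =0.07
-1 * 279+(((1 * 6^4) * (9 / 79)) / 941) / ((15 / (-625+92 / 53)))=-5624686269 / 19699835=-285.52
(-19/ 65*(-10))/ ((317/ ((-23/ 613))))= -874/ 2526173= -0.00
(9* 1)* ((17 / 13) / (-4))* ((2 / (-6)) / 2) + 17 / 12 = 595 / 312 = 1.91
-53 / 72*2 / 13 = -53 / 468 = -0.11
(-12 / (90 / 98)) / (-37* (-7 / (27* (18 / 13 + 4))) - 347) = 3528 / 93209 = 0.04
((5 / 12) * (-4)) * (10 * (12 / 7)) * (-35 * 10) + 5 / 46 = 460005 / 46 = 10000.11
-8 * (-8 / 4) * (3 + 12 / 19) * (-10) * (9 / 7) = -99360 / 133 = -747.07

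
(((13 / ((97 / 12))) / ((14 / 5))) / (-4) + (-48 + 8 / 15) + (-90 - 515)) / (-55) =13293671 / 1120350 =11.87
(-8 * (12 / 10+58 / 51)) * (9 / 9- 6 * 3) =4768 / 15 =317.87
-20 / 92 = -5 / 23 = -0.22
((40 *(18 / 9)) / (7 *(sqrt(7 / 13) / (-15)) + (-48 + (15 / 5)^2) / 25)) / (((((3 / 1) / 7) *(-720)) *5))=0.03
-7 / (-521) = 7 / 521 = 0.01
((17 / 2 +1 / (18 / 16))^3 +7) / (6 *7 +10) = 4867633 / 303264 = 16.05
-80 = -80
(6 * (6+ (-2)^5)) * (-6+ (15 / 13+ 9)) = -648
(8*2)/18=8/9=0.89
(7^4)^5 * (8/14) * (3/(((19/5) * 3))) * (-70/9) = -15958453259522400200/171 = -93324288067382457.31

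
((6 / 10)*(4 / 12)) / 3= 1 / 15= 0.07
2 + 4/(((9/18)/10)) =82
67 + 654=721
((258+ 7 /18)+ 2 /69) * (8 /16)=106985 /828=129.21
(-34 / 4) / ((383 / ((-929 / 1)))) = 15793 / 766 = 20.62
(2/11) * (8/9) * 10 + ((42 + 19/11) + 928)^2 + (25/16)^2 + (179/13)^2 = 44497169932505/47114496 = 944447.54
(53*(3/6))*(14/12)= 371/12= 30.92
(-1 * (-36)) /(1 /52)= 1872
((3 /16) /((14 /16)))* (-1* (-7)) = 3 /2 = 1.50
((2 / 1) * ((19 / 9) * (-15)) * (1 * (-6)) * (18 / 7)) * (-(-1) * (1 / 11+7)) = 533520 / 77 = 6928.83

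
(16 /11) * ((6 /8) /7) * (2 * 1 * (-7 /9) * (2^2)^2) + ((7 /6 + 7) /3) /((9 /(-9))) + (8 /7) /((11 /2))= -8861 /1386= -6.39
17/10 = 1.70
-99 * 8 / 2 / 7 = -396 / 7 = -56.57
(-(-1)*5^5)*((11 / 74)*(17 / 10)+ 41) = 19079375 / 148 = 128914.70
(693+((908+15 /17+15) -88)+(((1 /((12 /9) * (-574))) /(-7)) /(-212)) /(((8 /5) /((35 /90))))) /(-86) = -607256219051 /34158308352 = -17.78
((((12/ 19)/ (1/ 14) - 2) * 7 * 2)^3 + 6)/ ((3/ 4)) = 24114436616/ 20577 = 1171912.16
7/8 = 0.88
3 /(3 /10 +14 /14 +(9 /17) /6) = 255 /118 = 2.16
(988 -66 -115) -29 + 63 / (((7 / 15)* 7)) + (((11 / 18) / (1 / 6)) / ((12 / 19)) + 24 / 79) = 15993989 / 19908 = 803.40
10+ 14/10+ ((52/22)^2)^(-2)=26120837/2284880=11.43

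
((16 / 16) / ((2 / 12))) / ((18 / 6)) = 2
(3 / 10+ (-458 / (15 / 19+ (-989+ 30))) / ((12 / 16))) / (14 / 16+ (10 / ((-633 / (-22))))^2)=136750881684 / 145284926845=0.94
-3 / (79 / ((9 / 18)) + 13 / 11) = -33 / 1751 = -0.02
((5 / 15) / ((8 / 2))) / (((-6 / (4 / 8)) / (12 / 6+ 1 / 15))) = -31 / 2160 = -0.01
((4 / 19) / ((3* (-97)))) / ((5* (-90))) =0.00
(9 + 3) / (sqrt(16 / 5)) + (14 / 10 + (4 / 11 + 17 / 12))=2099 / 660 + 3 * sqrt(5)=9.89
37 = 37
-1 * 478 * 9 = -4302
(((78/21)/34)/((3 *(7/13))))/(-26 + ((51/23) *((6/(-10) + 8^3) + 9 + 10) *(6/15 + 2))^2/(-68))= -4298125/7448352751686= -0.00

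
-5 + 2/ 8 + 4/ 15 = -269/ 60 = -4.48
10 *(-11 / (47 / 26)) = -2860 / 47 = -60.85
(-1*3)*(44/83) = -132/83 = -1.59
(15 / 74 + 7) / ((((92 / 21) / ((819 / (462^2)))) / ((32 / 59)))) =20787 / 6075289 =0.00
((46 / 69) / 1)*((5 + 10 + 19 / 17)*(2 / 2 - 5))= -2192 / 51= -42.98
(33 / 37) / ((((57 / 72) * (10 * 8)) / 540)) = 5346 / 703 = 7.60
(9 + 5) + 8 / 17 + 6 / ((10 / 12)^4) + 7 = 360317 / 10625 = 33.91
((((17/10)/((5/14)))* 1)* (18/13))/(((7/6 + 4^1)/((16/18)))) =11424/10075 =1.13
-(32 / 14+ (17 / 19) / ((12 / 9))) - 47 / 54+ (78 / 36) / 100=-2733089 / 718200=-3.81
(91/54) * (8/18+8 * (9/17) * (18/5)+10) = 894257/20655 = 43.29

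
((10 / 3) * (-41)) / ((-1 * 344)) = 205 / 516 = 0.40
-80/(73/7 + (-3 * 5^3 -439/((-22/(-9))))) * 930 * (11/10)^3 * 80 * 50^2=3050013120000/83801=36395903.63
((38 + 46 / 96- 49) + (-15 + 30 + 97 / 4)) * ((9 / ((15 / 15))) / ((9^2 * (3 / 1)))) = 1379 / 1296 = 1.06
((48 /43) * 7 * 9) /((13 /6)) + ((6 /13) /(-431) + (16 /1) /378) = 1479870766 /45535581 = 32.50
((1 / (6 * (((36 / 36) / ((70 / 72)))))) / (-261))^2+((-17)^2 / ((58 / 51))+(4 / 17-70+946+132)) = 68205481862201 / 54030307392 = 1262.36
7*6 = 42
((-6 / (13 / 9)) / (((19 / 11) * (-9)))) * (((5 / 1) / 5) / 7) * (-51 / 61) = -3366 / 105469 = -0.03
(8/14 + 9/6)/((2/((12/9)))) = 29/21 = 1.38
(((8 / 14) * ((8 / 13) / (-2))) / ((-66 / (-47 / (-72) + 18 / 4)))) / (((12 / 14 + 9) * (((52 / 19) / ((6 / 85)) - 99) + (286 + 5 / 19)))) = 7049 / 1144137852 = 0.00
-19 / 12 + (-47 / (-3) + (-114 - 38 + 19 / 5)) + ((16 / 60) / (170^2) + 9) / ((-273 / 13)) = -1224832579 / 9103500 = -134.55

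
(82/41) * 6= 12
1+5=6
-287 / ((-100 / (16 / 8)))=287 / 50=5.74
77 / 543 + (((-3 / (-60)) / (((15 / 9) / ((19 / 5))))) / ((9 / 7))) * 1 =62573 / 271500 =0.23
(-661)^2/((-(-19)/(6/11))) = 2621526/209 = 12543.19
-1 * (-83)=83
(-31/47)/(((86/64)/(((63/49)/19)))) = -8928/268793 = -0.03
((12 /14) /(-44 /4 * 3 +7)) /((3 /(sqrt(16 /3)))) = -4 * sqrt(3) /273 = -0.03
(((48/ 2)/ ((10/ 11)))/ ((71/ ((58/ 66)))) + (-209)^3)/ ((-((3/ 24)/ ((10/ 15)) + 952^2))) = 51854586864/ 5147807785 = 10.07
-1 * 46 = -46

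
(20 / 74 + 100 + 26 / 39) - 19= 9095 / 111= 81.94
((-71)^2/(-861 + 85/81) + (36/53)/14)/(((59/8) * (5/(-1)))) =150233283/952937615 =0.16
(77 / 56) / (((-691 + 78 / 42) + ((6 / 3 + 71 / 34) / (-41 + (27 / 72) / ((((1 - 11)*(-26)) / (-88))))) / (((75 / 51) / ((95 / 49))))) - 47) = -5763527 / 3086206952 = -0.00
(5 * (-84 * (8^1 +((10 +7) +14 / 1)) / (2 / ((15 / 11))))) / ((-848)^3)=61425 / 3353901056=0.00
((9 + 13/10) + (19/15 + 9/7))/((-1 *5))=-2699/1050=-2.57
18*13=234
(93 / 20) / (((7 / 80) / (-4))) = -1488 / 7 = -212.57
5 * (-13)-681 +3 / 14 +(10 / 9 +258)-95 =-73291 / 126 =-581.67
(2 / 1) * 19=38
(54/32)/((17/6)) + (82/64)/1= 1021/544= 1.88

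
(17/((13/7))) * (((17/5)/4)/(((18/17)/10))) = 34391/468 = 73.49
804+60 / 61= 49104 / 61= 804.98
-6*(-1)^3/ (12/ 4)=2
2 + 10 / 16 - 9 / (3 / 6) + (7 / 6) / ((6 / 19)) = -841 / 72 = -11.68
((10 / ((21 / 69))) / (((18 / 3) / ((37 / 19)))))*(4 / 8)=4255 / 798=5.33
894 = 894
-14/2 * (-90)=630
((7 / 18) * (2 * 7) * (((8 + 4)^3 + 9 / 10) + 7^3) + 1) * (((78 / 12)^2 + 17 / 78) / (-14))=-1345300325 / 39312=-34221.11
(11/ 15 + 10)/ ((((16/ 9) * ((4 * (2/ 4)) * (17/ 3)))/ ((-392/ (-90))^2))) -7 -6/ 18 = 2.77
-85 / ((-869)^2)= -85 / 755161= -0.00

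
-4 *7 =-28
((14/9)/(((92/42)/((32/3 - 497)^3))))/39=-152181533371/72657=-2094519.91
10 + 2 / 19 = 10.11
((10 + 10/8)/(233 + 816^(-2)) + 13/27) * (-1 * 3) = -2219131597/1396300041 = -1.59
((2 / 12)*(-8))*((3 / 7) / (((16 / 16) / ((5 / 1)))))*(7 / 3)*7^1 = -46.67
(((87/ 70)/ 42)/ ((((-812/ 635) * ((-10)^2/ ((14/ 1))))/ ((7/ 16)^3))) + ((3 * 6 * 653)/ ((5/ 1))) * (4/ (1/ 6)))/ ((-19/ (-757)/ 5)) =139949946288947/ 12451840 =11239298.47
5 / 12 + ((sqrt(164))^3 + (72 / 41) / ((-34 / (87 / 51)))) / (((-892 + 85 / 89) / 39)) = 4741790923 / 11275934964 - 1138488*sqrt(41) / 79303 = -91.50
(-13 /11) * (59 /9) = -767 /99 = -7.75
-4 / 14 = -0.29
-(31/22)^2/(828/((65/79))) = -62465/31659408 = -0.00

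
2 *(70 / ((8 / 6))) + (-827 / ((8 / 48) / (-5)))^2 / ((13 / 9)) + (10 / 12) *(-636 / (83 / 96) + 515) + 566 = 2758835954039 / 6474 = 426140864.08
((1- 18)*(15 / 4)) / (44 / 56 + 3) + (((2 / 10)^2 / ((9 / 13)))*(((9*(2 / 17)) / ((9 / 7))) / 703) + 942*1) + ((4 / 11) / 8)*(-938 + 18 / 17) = 251560748417 / 285031350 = 882.57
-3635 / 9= -403.89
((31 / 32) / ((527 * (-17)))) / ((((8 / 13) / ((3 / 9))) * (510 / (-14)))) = 91 / 56597760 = 0.00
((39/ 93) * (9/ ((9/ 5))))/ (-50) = -13/ 310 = -0.04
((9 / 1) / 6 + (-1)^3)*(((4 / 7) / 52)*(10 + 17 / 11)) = 127 / 2002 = 0.06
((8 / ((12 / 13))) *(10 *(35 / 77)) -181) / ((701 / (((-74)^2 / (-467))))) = 25589348 / 10803111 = 2.37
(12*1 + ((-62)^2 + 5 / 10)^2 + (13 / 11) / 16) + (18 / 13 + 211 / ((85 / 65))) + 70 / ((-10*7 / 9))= 14780346.06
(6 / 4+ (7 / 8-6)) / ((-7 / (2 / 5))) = 29 / 140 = 0.21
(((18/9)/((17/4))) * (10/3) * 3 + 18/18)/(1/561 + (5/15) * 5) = 1067/312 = 3.42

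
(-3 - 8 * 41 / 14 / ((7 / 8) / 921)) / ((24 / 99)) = -101735.89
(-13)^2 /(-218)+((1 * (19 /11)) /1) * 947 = 3920615 /2398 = 1634.95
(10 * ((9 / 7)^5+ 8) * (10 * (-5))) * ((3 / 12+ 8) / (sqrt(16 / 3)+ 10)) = -11973121875 / 2386594+ 798208125 * sqrt(3) / 1193297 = -3858.24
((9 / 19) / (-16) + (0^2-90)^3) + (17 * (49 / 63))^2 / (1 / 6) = -5975022355 / 8208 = -727951.07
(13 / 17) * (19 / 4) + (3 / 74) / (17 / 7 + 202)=4359541 / 1200132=3.63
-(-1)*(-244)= -244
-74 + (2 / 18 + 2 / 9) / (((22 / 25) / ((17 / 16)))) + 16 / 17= -1304327 / 17952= -72.66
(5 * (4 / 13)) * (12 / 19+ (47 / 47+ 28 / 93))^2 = 233244500 / 40589757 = 5.75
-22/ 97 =-0.23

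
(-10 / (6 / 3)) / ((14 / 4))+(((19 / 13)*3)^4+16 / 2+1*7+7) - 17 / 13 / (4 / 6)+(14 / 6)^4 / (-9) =384.91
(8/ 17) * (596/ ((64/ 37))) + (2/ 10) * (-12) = 27157/ 170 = 159.75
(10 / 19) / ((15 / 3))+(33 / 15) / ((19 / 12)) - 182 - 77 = -24463 / 95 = -257.51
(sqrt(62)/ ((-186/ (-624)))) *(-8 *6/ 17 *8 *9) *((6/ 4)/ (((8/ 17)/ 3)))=-202176 *sqrt(62)/ 31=-51352.76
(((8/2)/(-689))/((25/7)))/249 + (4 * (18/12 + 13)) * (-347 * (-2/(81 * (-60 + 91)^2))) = 57546551584/111287331675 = 0.52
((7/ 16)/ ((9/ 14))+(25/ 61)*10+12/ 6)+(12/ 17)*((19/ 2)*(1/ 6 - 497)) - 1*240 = -266171707/ 74664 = -3564.93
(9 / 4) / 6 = 3 / 8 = 0.38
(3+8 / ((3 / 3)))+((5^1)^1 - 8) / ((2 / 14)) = -10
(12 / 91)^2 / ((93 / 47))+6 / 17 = 1578618 / 4364087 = 0.36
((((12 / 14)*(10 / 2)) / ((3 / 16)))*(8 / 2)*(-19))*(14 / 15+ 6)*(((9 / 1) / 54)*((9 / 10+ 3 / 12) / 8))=-90896 / 315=-288.56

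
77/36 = 2.14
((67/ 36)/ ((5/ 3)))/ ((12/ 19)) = 1273/ 720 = 1.77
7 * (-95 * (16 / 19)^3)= -143360 / 361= -397.12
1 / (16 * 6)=1 / 96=0.01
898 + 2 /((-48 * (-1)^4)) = 21551 /24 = 897.96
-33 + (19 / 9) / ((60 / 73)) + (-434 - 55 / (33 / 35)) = -282293 / 540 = -522.76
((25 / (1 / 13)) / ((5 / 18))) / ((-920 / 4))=-117 / 23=-5.09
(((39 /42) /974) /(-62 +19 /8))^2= 676 /2644178444649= 0.00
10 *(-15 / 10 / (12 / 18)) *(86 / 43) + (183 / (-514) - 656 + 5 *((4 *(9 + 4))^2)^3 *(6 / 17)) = 304862794890431 / 8738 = 34889310470.41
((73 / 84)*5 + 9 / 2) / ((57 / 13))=9659 / 4788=2.02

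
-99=-99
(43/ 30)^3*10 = 79507/ 2700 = 29.45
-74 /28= -37 /14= -2.64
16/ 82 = 8/ 41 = 0.20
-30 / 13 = -2.31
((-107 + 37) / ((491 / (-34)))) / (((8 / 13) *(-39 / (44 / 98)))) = -935 / 10311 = -0.09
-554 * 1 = -554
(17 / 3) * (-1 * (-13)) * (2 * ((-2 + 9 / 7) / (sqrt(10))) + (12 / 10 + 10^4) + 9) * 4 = 44245084 / 15 - 884 * sqrt(10) / 21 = 2949539.15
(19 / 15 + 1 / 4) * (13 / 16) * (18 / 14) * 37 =18759 / 320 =58.62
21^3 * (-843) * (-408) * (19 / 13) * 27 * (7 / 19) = 602015157576 / 13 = 46308858275.08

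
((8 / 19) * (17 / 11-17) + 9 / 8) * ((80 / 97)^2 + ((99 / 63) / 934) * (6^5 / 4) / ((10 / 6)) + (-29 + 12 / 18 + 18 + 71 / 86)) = 2451265217969107 / 66341360334480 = 36.95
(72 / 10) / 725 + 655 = 2374411 / 3625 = 655.01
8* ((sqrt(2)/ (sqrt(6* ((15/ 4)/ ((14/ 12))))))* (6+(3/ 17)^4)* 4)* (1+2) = 5346208* sqrt(210)/ 417605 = 185.52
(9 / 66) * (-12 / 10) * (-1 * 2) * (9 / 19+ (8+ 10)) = 6318 / 1045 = 6.05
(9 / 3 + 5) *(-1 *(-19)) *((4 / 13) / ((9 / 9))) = 608 / 13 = 46.77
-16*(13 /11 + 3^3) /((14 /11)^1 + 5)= -4960 /69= -71.88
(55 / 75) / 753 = 11 / 11295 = 0.00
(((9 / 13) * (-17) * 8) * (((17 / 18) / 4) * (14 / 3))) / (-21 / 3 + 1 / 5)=595 / 39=15.26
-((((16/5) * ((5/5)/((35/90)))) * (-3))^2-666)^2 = -4809977316/1500625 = -3205.32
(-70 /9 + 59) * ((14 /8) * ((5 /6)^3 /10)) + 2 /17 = 1402579 /264384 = 5.31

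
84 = 84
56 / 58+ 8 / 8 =57 / 29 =1.97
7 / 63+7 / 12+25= 925 / 36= 25.69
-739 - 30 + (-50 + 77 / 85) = -69538 / 85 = -818.09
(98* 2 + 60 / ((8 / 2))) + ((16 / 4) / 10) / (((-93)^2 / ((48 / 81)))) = 246366797 / 1167615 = 211.00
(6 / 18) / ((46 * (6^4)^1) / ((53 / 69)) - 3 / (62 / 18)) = 1643 / 382551579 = 0.00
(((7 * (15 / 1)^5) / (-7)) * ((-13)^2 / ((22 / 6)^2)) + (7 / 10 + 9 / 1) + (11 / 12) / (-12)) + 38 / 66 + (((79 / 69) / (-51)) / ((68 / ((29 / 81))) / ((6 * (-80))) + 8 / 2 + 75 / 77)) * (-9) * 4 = -132969090348027004777 / 13929997253040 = -9545521.65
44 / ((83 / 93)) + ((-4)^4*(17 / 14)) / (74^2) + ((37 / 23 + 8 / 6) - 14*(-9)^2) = -59365687355 / 54881841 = -1081.70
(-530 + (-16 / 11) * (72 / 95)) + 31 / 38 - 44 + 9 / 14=-4196204 / 7315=-573.64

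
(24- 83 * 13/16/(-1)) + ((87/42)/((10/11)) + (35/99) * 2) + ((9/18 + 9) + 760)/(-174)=144699571/1607760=90.00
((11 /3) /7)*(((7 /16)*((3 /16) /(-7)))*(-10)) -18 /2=-8009 /896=-8.94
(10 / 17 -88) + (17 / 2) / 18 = -53207 / 612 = -86.94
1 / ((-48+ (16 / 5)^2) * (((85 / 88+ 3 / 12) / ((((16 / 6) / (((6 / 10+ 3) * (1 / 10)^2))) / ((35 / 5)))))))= -0.23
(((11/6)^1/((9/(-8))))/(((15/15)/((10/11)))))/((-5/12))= 32/9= 3.56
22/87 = 0.25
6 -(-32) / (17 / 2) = 166 / 17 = 9.76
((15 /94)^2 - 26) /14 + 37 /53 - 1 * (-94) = 608706293 /6556312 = 92.84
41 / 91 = 0.45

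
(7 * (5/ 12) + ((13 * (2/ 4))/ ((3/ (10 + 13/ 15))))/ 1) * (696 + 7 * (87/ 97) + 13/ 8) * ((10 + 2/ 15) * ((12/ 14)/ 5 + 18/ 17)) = 3015357234593/ 12985875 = 232202.85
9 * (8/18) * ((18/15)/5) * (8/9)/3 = 64/225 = 0.28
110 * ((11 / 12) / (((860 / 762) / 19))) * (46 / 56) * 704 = 295476676 / 301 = 981650.09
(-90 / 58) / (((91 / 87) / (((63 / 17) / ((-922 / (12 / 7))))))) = 7290 / 713167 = 0.01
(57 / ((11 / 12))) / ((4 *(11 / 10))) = 1710 / 121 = 14.13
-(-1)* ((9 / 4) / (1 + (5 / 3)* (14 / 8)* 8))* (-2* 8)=-108 / 73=-1.48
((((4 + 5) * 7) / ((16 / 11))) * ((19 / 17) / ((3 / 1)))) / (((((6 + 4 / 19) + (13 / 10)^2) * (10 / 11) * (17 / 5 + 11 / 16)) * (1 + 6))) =2184050 / 27815383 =0.08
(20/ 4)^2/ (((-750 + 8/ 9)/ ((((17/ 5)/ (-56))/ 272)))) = 45/ 6040832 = 0.00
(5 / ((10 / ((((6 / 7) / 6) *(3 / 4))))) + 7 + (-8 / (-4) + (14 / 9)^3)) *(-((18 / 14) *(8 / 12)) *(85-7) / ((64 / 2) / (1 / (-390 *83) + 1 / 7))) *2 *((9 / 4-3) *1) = 16934489921 / 2951665920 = 5.74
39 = 39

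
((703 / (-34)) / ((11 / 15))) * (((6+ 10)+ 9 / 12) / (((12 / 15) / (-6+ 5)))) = 3532575 / 5984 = 590.34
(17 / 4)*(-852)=-3621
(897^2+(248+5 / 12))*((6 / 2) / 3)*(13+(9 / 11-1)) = 453939583 / 44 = 10316808.70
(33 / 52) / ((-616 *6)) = -1 / 5824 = -0.00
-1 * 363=-363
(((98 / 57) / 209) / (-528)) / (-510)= 49 / 1603966320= 0.00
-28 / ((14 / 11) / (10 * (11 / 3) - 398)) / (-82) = -11924 / 123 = -96.94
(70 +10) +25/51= 4105/51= 80.49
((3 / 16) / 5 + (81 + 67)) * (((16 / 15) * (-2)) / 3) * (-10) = 47372 / 45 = 1052.71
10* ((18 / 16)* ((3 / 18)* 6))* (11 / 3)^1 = 165 / 4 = 41.25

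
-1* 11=-11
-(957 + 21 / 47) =-45000 / 47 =-957.45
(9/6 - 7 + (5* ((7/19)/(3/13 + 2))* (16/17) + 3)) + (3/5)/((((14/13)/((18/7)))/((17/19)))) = -2023913/4589830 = -0.44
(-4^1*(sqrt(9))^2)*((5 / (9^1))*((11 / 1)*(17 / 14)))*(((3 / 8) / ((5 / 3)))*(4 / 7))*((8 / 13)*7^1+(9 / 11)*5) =-183753 / 637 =-288.47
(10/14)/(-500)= -1/700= -0.00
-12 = -12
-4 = -4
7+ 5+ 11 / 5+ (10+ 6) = 151 / 5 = 30.20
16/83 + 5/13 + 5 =6018/1079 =5.58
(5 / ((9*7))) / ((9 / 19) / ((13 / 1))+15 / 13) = 1235 / 18522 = 0.07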